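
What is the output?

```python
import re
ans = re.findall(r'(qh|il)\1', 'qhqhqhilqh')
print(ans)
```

['qh']

After group 1 captures some text, `\1` only succeeds where that same text appears again.
Scanning left to right: at [0:4] match 'qhqh', group 1 = 'qh'.
`findall` collects group 1 from the one match (1 total).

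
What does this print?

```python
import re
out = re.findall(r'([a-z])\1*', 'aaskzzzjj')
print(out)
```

['a', 's', 'k', 'z', 'j']

A backreference is literal: `\1` must see the identical characters the first group matched.
Scanning left to right: at [0:2] match 'aa', group 1 = 'a'; at [2:3] match 's', group 1 = 's'; at [3:4] match 'k', group 1 = 'k'; at [4:7] match 'zzz', group 1 = 'z'; at [7:9] match 'jj', group 1 = 'j'.
One capturing group, so `findall` returns just the captured substring from each match — 5 in all.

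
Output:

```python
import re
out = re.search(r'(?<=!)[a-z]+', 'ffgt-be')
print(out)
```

Because the assertion is zero-width, the text it checks is not consumed and won't appear in the result.
`re.search` scans for the first position where the pattern succeeds.
Here the pattern never matches, so the call returns None.

None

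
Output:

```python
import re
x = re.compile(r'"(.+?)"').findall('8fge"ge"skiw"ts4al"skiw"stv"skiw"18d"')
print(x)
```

A non-greedy quantifier consumes as few characters as it can — just enough that the remainder of the pattern still matches from where it stops; whatever follows it matches normally.
Scanning left to right: at [4:8] match '"ge"', group 1 = 'ge'; at [12:19] match '"ts4al"', group 1 = 'ts4al'; at [23:28] match '"stv"', group 1 = 'stv'; at [32:37] match '"18d"', group 1 = '18d'.
With a single group, `findall` returns only what that group captured — 4 items.

['ge', 'ts4al', 'stv', '18d']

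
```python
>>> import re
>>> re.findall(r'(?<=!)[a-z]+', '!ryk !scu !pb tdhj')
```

The positive lookaround only admits positions where the adjacent text matches; those characters stay outside the span.
Scanning left to right: at [1:4] → 'ryk'; at [6:9] → 'scu'; at [11:13] → 'pb'.
No capturing groups, so `findall` returns the 3 full match strings.

['ryk', 'scu', 'pb']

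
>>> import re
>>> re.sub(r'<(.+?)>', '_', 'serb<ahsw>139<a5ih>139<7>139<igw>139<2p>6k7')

Because the quantifier is non-greedy, it stops expanding at the earliest point where the rest of the pattern can succeed.
Every occurrence is swapped for '_'.

'serb_139_139_139_139_6k7'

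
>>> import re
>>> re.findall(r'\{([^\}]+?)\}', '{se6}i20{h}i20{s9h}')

['se6', 'h', 's9h']

With a single group, `findall` returns only what that group captured — 3 items.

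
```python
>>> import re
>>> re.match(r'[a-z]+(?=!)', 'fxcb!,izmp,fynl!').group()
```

'fxcb'

Because the assertion is zero-width, the text it checks is not consumed and won't appear in the result.
With `match`, the pattern is implicitly anchored at the beginning.
The match spans [0:4] → 'fxcb'.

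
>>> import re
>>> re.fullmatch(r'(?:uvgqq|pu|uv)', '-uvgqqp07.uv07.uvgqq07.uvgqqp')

`fullmatch` succeeds only if the pattern covers the string from start to end.
Here there's no way to consume every character, so the call returns None.

None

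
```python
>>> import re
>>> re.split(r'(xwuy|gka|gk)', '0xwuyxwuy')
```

['0', 'xwuy', '', 'xwuy', '']

Matches to split on: at [1:5] → 'xwuy'; at [5:9] → 'xwuy'.
Because the pattern has a capturing group, `split` also inserts each captured text between the pieces.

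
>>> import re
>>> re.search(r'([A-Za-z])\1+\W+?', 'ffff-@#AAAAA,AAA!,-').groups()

`\1` is not a pattern — it's the concrete string captured by group 1, re-applied verbatim.
`search` walks the string left to right and returns the first match it finds.
The match spans [0:5] → 'ffff-'.
Captured: group 1 = 'f'.

('f',)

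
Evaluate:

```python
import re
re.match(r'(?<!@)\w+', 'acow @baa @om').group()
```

Because the assertion is negative and zero-width, positions next to the forbidden text are skipped.
`re.match` won't scan ahead — the pattern has to work from the very first character.
The match spans [0:4] → 'acow'.

'acow'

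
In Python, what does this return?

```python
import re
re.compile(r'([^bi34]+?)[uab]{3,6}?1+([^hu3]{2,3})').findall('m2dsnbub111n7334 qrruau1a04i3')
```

Multiple groups make `findall` return tuples — one 2-tuple for each match.

[('m2dsn', 'n7'), (' qrr', 'a04')]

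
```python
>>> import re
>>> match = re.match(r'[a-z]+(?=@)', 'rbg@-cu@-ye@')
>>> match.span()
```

The lookaround is zero-width — it requires the adjacent text to match without consuming it, so the asserted text isn't part of the match.
`match` is anchored at position 0; if the pattern doesn't fit there, it returns None.
The match spans [0:3] → 'rbg'.

(0, 3)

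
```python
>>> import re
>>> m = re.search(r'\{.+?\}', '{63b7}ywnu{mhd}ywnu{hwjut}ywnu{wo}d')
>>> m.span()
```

(0, 6)

`re.search` scans for the first position where the pattern succeeds.
The match spans [0:6] → '{63b7}'.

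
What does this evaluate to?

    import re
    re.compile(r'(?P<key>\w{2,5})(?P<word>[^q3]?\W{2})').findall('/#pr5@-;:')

[('pr5', '@-;')]

This matches 2 to 5 of a word character (captured as 'key'); then optionally any character except [q3], then exactly 2 of a non-word character (captured as 'word').
Walking the string: at [2:8] match 'pr5@-;', groups = ('pr5', '@-;').
With 2 capturing groups, `findall` returns a 2-tuple per match.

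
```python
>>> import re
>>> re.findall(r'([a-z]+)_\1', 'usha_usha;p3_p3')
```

The backreference `\1` re-matches whatever the first group consumed, character for character.
Scanning left to right: at [0:9] match 'usha_usha', group 1 = 'usha'.
With a single group, `findall` returns only what that group captured — 1 item.

['usha']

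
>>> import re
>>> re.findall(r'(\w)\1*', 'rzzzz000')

['r', 'z', '0']

A backreference is literal: `\1` must see the identical characters the first group matched.
Matches: at [0:1] match 'r', group 1 = 'r'; at [1:5] match 'zzzz', group 1 = 'z'; at [5:8] match '000', group 1 = '0'.
Because there's exactly one group, `findall` drops the full match and keeps group 1 from each hit.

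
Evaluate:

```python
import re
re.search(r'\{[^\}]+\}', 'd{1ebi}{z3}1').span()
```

(1, 7)

The match spans [1:7] → '{1ebi}'.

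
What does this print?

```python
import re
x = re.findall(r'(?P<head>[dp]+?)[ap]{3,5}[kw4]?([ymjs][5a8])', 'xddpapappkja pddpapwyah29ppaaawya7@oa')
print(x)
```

Pattern: one or more of one of [dp] (lazy) (captured as 'head'); then 3 to 5 of one of [ap], then optionally one of [kw4]; then one of [ymjs], then one of [5a8] (captured).
Lazy quantifiers expand one character at a time until the remainder of the pattern can match.
Scanning left to right: at [1:12] match 'ddpapappkja', groups = ('ddp', 'ja'); at [13:22] match 'pddpapwya', groups = ('pdd', 'ya'); at [25:33] match 'ppaaawya', groups = ('p', 'ya').
With 2 capturing groups, `findall` returns a 2-tuple per match.

[('ddp', 'ja'), ('pdd', 'ya'), ('p', 'ya')]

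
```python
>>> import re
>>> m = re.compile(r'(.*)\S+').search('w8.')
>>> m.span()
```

Pattern: zero or more of any character (captured); then one or more of a non-whitespace character.
The match spans [0:3] → 'w8.'.

(0, 3)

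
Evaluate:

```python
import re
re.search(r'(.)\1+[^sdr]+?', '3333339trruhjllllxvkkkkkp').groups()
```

('3',)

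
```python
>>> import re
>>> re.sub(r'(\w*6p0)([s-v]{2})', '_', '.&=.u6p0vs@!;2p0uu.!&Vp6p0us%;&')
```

'.&=._@!;2p0uu.!&_%;&'

This matches zero or more of a word character, then the literal '6p0' (captured); then exactly 2 of a character in [s-v] (captured).
Matches: at [4:10] → 'u6p0vs'; at [21:28] → 'Vp6p0us'.
`sub` substitutes '_' at each match site.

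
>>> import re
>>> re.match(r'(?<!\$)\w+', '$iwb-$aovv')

None

`re.match` only tries the pattern at the start of the string.
Here position 0 doesn't satisfy it, so the call returns None.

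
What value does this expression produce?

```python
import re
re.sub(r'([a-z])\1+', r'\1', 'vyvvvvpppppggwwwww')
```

'vyvpgw'

After group 1 captures some text, `\1` only succeeds where that same text appears again.
Matches: at [2:6] → 'vvvv'; at [6:11] → 'ppppp'; at [11:13] → 'gg'; at [13:18] → 'wwwww'.
`\1` in the replacement pulls in group 1's text for each match.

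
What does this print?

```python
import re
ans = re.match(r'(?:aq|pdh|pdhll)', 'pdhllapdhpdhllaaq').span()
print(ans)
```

The regex engine tests alternatives in the order written; an earlier branch that matches wins even if a later one would match more.
`re.match` only tries the pattern at the start of the string.
The match spans [0:3] → 'pdh'.

(0, 3)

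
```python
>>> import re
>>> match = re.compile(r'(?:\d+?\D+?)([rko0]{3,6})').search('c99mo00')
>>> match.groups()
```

The match spans [1:7] → '99mo00'.
Captured: group 1 = 'o00'.

('o00',)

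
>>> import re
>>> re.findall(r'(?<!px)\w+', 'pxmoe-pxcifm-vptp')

['pxmoe', 'pxcifm', 'vptp']

The negative lookahead/lookbehind blocks any match where the forbidden context is present.
Matches: at [0:5] → 'pxmoe'; at [6:12] → 'pxcifm'; at [13:17] → 'vptp'.
Since nothing is captured, `findall` lists the 3 matched substrings directly.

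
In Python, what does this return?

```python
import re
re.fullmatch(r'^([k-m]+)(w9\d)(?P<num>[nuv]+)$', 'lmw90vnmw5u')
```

None

`re.fullmatch` is like wrapping the pattern in `^…$` (in single-line mode).
Here the pattern can't cover the whole string, so the call returns None.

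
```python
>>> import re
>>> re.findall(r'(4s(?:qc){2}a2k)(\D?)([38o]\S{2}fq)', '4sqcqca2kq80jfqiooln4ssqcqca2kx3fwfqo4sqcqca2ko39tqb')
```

[('4sqcqca2k', 'q', '80jfq')]

The pattern matches the literal '4s', then the literal 'qc' repeated 2 times, then the literal 'a2k' (captured); then optionally a non-digit (captured); then one of [38o], then exactly 2 of a non-whitespace character, then the literal 'fq' (captured).
Walking the string: at [0:15] match '4sqcqca2kq80jfq', groups = ('4sqcqca2k', 'q', '80jfq').
With 3 capturing groups, `findall` returns a 3-tuple per match.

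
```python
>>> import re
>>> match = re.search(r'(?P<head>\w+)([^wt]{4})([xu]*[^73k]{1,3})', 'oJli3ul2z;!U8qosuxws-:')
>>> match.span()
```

The pattern matches one or more of a word character (captured as 'head'); then exactly 4 of any character except [wt] (captured); then zero or more of one of [xu], then 1 to 3 of any character except [73k] (captured).
Unlike `match`, `search` isn't anchored — it looks for the pattern anywhere in the string.
The match spans [0:16] → 'oJli3ul2z;!U8qos'.
Captured: group 1 = 'oJli3ul2z', group 2 = ';!U8', group 3 = 'qos'.

(0, 16)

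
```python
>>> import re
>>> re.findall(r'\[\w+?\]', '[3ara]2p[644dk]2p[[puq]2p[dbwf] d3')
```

['[3ara]', '[644dk]', '[puq]', '[dbwf]']

Scanning left to right: at [0:6] → '[3ara]'; at [8:15] → '[644dk]'; at [18:23] → '[puq]'; at [25:31] → '[dbwf]'.
With no groups in the pattern, `findall` gives back each whole match — 4 here.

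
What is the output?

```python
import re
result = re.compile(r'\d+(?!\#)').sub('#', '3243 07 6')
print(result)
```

`(?!…)`/`(?<!…)` only lets a position through if the neighbouring text does NOT match; no characters are consumed.
Matches: at [0:4] → '3243'; at [5:7] → '07'; at [8:9] → '6'.
`sub` substitutes '#' at each match site.

# # #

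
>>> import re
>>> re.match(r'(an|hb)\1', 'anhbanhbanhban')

`re.match` only tries the pattern at the start of the string.
Here position 0 doesn't satisfy it, so the call returns None.

None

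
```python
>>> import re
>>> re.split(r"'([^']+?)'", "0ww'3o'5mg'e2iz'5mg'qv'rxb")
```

['0ww', '3o', '5mg', 'e2iz', '5mg', 'qv', 'rxb']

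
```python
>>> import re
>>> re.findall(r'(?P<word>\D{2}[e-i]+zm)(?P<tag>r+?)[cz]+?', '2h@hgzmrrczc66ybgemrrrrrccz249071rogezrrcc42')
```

[('h@hgzm', 'rr')]

This matches exactly 2 of a non-digit, then one or more of a character in [e-i], then the literal 'zm' (captured as 'word'); then one or more of a literal 'r' (lazy) (captured as 'tag'); then one or more of one of [cz] (lazy).
Scanning left to right: at [1:10] match 'h@hgzmrrc', groups = ('h@hgzm', 'rr').
`findall` packs the 2 group values into a tuple for every match.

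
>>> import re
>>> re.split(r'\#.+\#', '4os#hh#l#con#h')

Splitting on the pattern gives 2 pieces.

['4os', 'h']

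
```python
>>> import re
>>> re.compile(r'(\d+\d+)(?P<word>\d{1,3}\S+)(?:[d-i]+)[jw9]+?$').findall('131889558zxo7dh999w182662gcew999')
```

[('13188955', '8zxo7dh999w182662gc')]

This matches one or more of a digit, then one or more of a digit (captured); then 1 to 3 of a digit, then one or more of a non-whitespace character (captured as 'word'); then one or more of a character in [d-i] (non-capturing group); then one or more of one of [jw9] (lazy); then anchored at the end.
2 groups means the one result is a tuple of 2 captured strings — 1 here.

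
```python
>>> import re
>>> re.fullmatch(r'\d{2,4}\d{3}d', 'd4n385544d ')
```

None

Pattern: 2 to 4 of a digit; then exactly 3 of a digit; then a literal 'd'.
`re.fullmatch` is like wrapping the pattern in `^…$` (in single-line mode).
Here there's no way to consume every character, so the call returns None.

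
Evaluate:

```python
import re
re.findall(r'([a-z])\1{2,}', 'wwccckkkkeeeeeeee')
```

The backreference `\1` re-matches whatever the first group consumed, character for character.
Matches: at [2:5] match 'ccc', group 1 = 'c'; at [5:9] match 'kkkk', group 1 = 'k'; at [9:17] match 'eeeeeeee', group 1 = 'e'.
One capturing group, so `findall` returns just the captured substring from each match — 3 in all.

['c', 'k', 'e']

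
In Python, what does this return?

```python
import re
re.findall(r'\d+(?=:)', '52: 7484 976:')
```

Lookahead/lookbehind check context without consuming it, so the matched span excludes the asserted characters.
Walking the string: at [0:2] → '52'; at [9:12] → '976'.
No capturing groups, so `findall` returns the 2 full match strings.

['52', '976']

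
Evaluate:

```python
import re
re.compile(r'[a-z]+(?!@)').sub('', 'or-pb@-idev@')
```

The negative lookahead/lookbehind blocks any match where the forbidden context is present.
`sub` substitutes '' at each match site.

'-b@-v@'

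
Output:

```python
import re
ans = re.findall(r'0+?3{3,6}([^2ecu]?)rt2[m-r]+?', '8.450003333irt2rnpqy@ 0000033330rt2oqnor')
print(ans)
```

This matches one or more of a literal '0' (lazy), then 3 to 6 of the literal '3'; then optionally any character except [2ecu] (captured); then the literal 'rt2', then one or more of a character in [m-r] (lazy).
Scanning left to right: at [4:16] match '0003333irt2r', group 1 = 'i'; at [22:36] match '0000033330rt2o', group 1 = '0'.
Because there's exactly one group, `findall` drops the full match and keeps group 1 from each hit.

['i', '0']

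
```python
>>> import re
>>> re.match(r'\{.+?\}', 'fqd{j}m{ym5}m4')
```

`re.match` won't scan ahead — the pattern has to work from the very first character.
Here the string doesn't start with a match, so the call returns None.

None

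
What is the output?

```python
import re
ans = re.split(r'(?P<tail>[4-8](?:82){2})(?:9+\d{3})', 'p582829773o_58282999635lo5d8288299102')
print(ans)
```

Pattern: a character in [4-8], then the literal '82' repeated 2 times (captured as 'tail'); then one or more of the literal '9', then exactly 3 of a digit (non-capturing group).
Matches to split on: at [1:10] → '582829773'; at [12:23] → '58282999635'.
Because the pattern has a capturing group, `split` also inserts each captured text between the pieces.

['p', '58282', 'o_', '58282', 'lo5d8288299102']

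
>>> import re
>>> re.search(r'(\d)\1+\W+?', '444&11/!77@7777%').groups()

('4',)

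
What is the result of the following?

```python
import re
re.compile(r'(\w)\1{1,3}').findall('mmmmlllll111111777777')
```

['m', 'l', '1', '1', '7', '7']

`\1` has to match the exact text group 1 already captured.
Matches: at [0:4] match 'mmmm', group 1 = 'm'; at [4:8] match 'llll', group 1 = 'l'; at [9:13] match '1111', group 1 = '1'; at [13:15] match '11', group 1 = '1'; at [15:19] match '7777', group 1 = '7'; ….
With a single group, `findall` returns only what that group captured — 6 items.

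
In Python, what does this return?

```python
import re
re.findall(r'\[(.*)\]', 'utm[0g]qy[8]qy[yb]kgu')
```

Matches: at [3:18] match '[0g]qy[8]qy[yb]', group 1 = '0g]qy[8]qy[yb'.
Because there's exactly one group, `findall` drops the full match and keeps group 1 from the one hit.

['0g]qy[8]qy[yb']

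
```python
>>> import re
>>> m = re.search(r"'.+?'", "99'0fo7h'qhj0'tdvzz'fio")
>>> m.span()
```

The match spans [2:9] → "'0fo7h'".

(2, 9)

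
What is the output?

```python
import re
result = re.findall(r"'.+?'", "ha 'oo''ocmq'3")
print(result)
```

A `+?`/`*?`/`{m,n}?` starts at its minimum and grows only as far as needed for what follows to match.
No capturing groups, so `findall` returns the 2 full match strings.

["'oo'", "'ocmq'"]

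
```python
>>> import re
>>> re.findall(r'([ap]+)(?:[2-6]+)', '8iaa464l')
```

['aa']

The pattern matches one or more of one of [ap] (captured); then one or more of a character in [2-6] (non-capturing group).
Scanning left to right: at [2:7] match 'aa464', group 1 = 'aa'.
`findall` collects group 1 from the one match (1 total).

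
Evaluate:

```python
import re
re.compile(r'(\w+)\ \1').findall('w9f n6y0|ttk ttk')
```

['ttk']

After group 1 captures some text, `\1` only succeeds where that same text appears again.
With a single group, `findall` returns only what that group captured — 1 item.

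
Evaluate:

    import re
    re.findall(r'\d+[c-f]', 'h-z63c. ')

['63c']

This matches one or more of a digit; then a character in [c-f].
Matches: at [3:6] → '63c'.
With no groups in the pattern, `findall` gives back each whole match — 1 here.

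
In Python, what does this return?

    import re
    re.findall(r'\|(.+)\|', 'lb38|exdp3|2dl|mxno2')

['exdp3|2dl']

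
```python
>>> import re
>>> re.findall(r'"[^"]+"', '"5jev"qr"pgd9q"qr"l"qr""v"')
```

Matches: at [0:6] → '"5jev"'; at [8:15] → '"pgd9q"'; at [17:20] → '"l"'; at [23:26] → '"v"'.
Since nothing is captured, `findall` lists the 4 matched substrings directly.

['"5jev"', '"pgd9q"', '"l"', '"v"']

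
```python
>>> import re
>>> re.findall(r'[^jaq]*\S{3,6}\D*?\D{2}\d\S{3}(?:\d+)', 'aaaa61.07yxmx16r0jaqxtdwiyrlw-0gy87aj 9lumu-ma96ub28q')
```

This matches zero or more of any character except [jaq], then 3 to 6 of a non-whitespace character, then zero or more of a non-digit (lazy); then exactly 2 of a non-digit, then a digit, then exactly 3 of a non-whitespace character; then one or more of a digit (non-capturing group).
Scanning left to right: at [4:35] → '61.07yxmx16r0jaqxtdwiyrlw-0gy87'; at [37:52] → ' 9lumu-ma96ub28'.
Since nothing is captured, `findall` lists the 2 matched substrings directly.

['61.07yxmx16r0jaqxtdwiyrlw-0gy87', ' 9lumu-ma96ub28']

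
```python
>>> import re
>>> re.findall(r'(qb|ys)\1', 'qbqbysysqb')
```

['qb', 'ys']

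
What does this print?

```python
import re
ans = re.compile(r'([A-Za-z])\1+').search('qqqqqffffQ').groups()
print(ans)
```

After group 1 captures some text, `\1` only succeeds where that same text appears again.
`re.search` scans for the first position where the pattern succeeds.
The match spans [0:5] → 'qqqqq'.
Captured: group 1 = 'q'.

('q',)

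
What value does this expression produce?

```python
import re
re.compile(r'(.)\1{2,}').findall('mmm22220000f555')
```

['m', '2', '0', '5']

`\1` has to match the exact text group 1 already captured.
Walking the string: at [0:3] match 'mmm', group 1 = 'm'; at [3:7] match '2222', group 1 = '2'; at [7:11] match '0000', group 1 = '0'; at [12:15] match '555', group 1 = '5'.
With a single group, `findall` returns only what that group captured — 4 items.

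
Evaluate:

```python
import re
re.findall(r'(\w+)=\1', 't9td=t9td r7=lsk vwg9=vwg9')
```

['t9td', 'vwg9']

`\1` has to match the exact text group 1 already captured.
Matches: at [0:9] match 't9td=t9td', group 1 = 't9td'; at [17:26] match 'vwg9=vwg9', group 1 = 'vwg9'.
With a single group, `findall` returns only what that group captured — 2 items.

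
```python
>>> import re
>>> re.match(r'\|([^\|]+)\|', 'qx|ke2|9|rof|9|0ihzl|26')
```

None

`re.match` won't scan ahead — the pattern has to work from the very first character.
Here the pattern fails at index 0, so the call returns None.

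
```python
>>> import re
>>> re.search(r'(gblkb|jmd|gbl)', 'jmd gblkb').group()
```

'jmd'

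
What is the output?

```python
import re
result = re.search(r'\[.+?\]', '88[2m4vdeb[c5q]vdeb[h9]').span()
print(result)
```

(2, 15)

Because the quantifier is non-greedy, it stops expanding at the earliest point where the rest of the pattern can succeed.
`search` walks the string left to right and returns the first match it finds.
The match spans [2:15] → '[2m4vdeb[c5q]'.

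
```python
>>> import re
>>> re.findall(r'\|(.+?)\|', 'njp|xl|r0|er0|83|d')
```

Scanning left to right: at [3:7] match '|xl|', group 1 = 'xl'; at [9:14] match '|er0|', group 1 = 'er0'.
Because there's exactly one group, `findall` drops the full match and keeps group 1 from each hit.

['xl', 'er0']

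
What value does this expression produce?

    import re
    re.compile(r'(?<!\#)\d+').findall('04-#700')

['04', '00']

A negative assertion filters positions out without eating any characters.
Scanning left to right: at [0:2] → '04'; at [5:7] → '00'.
Since nothing is captured, `findall` lists the 2 matched substrings directly.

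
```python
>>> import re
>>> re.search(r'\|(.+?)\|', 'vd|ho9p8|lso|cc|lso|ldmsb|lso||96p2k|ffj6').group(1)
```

A `+?`/`*?`/`{m,n}?` starts at its minimum and grows only as far as needed for what follows to match.
`re.search` tries every starting position until one works.
The match spans [2:9] → '|ho9p8|'.
Captured: group 1 = 'ho9p8'.

'ho9p8'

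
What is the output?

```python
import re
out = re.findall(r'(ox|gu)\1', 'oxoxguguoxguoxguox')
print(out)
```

['ox', 'gu']

`\1` has to match the exact text group 1 already captured.
With a single group, `findall` returns only what that group captured — 2 items.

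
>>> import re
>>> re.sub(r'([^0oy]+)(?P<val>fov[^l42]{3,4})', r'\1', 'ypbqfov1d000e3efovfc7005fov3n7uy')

The replacement refers to a captured group, so each match is rewritten using its own captured text.

'ypbq0e3e05y'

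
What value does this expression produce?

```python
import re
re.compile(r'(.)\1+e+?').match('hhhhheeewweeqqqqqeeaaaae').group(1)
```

'h'

The match spans [0:6] → 'hhhhhe'.
Captured: group 1 = 'h'.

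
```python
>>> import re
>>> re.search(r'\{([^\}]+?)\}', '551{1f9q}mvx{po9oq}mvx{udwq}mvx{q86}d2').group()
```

`re.search` scans for the first position where the pattern succeeds.
The match spans [3:9] → '{1f9q}'.
Captured: group 1 = '1f9q'.

'{1f9q}'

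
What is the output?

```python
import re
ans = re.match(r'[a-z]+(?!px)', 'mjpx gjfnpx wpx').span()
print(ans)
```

(0, 4)

The negative lookahead/lookbehind blocks any match where the forbidden context is present.
With `match`, the pattern is implicitly anchored at the beginning.
The match spans [0:4] → 'mjpx'.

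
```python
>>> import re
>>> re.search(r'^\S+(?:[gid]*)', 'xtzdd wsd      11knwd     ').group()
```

The pattern matches anchored at the start of the string; then one or more of a non-whitespace character; then zero or more of one of [gid] (non-capturing group).
The match spans [0:5] → 'xtzdd'.

'xtzdd'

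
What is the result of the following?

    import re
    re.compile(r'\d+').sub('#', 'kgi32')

'kgi#'

The pattern matches one or more of a digit.
Matches: at [3:5] → '32'.
Every occurrence is swapped for '#'.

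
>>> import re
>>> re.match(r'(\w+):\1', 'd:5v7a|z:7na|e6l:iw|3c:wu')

The backreference `\1` re-matches whatever the first group consumed, character for character.
`re.match` won't scan ahead — the pattern has to work from the very first character.
Here position 0 doesn't satisfy it, so the call returns None.

None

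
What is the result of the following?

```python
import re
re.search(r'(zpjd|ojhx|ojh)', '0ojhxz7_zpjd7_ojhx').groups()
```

`|` is ordered: at each position the engine commits to the first alternative that works.
`re.search` scans for the first position where the pattern succeeds.
The match spans [1:5] → 'ojhx'.
Captured: group 1 = 'ojhx'.

('ojhx',)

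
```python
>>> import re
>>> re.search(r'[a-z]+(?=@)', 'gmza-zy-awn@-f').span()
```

Lookahead/lookbehind check context without consuming it, so the matched span excludes the asserted characters.
Unlike `match`, `search` isn't anchored — it looks for the pattern anywhere in the string.
The match spans [8:11] → 'awn'.

(8, 11)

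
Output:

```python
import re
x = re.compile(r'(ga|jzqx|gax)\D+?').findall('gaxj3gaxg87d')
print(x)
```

['ga', 'ga']

The regex engine tests alternatives in the order written; an earlier branch that matches wins even if a later one would match more.
`findall` collects group 1 from each match (2 total).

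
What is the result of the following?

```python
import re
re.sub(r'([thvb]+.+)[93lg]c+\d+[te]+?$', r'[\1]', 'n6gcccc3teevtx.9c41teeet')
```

'n6gcccc3[teevtx.]'

`\1` in the replacement pulls in group 1's text for each match.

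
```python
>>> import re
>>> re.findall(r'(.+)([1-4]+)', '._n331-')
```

[('._n33', '1')]

`findall` packs the 2 group values into a tuple for every match.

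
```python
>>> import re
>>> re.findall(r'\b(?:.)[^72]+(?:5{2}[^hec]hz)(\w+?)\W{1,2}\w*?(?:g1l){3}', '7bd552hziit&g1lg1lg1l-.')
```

The pattern matches a word boundary (`\b`, zero-width); then any character (non-capturing group); then one or more of any character except [72]; then exactly 2 of the literal '5', then any character except [hec], then the literal 'hz' (non-capturing group); then one or more of a word character (lazy) (captured); then 1 to 2 of a non-word character, then zero or more of a word character (lazy), then the literal 'g1l' repeated 3 times.
Walking the string: at [0:21] match '7bd552hziit&g1lg1lg1l', group 1 = 'iit'.
One capturing group, so `findall` returns just the captured substring from the one match — 1 in all.

['iit']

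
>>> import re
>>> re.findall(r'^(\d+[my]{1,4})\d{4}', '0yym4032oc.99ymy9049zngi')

['0yym']

One capturing group, so `findall` returns just the captured substring from the one match — 1 in all.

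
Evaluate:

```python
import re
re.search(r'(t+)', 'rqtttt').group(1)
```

The match spans [2:6] → 'tttt'.
Captured: group 1 = 'tttt'.

'tttt'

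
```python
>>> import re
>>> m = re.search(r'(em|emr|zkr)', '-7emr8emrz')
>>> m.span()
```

`|` is ordered: at each position the engine commits to the first alternative that works.
`re.search` tries every starting position until one works.
The match spans [2:4] → 'em'.
Captured: group 1 = 'em'.

(2, 4)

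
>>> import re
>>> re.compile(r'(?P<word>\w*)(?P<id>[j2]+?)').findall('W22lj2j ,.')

[('W22lj2', 'j')]

This matches zero or more of a word character (captured as 'word'); then one or more of one of [j2] (lazy) (captured as 'id').
Matches: at [0:7] match 'W22lj2j', groups = ('W22lj2', 'j').
Multiple groups make `findall` return tuples — one 2-tuple for the one match.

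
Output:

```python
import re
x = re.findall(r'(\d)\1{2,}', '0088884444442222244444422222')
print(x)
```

['8', '4', '2', '4', '2']

After group 1 captures some text, `\1` only succeeds where that same text appears again.
With a single group, `findall` returns only what that group captured — 5 items.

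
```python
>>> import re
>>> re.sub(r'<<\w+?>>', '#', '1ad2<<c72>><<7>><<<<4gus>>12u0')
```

'1ad2##<<#12u0'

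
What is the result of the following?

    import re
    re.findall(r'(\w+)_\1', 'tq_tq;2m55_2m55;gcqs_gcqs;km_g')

After group 1 captures some text, `\1` only succeeds where that same text appears again.
Scanning left to right: at [0:5] match 'tq_tq', group 1 = 'tq'; at [6:15] match '2m55_2m55', group 1 = '2m55'; at [16:25] match 'gcqs_gcqs', group 1 = 'gcqs'.
One capturing group, so `findall` returns just the captured substring from each match — 3 in all.

['tq', '2m55', 'gcqs']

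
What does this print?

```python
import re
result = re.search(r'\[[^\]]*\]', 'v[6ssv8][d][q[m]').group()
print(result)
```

The match spans [1:8] → '[6ssv8]'.

[6ssv8]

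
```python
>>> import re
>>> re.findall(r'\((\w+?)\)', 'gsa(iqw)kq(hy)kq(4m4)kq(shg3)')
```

With a single group, `findall` returns only what that group captured — 4 items.

['iqw', 'hy', '4m4', 'shg3']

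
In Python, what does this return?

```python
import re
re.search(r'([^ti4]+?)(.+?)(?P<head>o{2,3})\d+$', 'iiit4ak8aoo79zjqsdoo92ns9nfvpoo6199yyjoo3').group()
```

'ak8aoo79zjqsdoo92ns9nfvpoo6199yyjoo3'

Pattern: one or more of any character except [ti4] (lazy) (captured); then one or more of any character (lazy) (captured); then 2 to 3 of a literal 'o' (captured as 'head'); then one or more of a digit; then anchored at the end.
`re.search` scans for the first position where the pattern succeeds.
The match spans [5:41] → 'ak8aoo79zjqsdoo92ns9nfvpoo6199yyjoo3'.
Captured: group 1 = 'a', group 2 = 'k8aoo79zjqsdoo92ns9nfvpoo6199yyj', group 3 = 'oo'.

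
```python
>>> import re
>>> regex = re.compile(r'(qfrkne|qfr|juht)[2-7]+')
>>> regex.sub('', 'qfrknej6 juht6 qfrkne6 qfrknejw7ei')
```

`sub` substitutes '' at each match site.

'qfrknej6   qfrknejw7ei'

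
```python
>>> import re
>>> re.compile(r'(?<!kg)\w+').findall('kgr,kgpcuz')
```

Because the assertion is negative and zero-width, positions next to the forbidden text are skipped.
Since nothing is captured, `findall` lists the 2 matched substrings directly.

['kgr', 'kgpcuz']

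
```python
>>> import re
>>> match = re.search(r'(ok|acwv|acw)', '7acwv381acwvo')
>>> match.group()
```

`|` is ordered: at each position the engine commits to the first alternative that works.
`re.search` tries every starting position until one works.
The match spans [1:5] → 'acwv'.
Captured: group 1 = 'acwv'.

'acwv'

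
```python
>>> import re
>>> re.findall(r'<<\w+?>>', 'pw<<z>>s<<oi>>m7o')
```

Scanning left to right: at [2:7] → '<<z>>'; at [8:14] → '<<oi>>'.
Since nothing is captured, `findall` lists the 2 matched substrings directly.

['<<z>>', '<<oi>>']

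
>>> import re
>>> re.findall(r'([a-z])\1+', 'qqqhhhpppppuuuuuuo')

['q', 'h', 'p', 'u']

`\1` is not a pattern — it's the concrete string captured by group 1, re-applied verbatim.
Walking the string: at [0:3] match 'qqq', group 1 = 'q'; at [3:6] match 'hhh', group 1 = 'h'; at [6:11] match 'ppppp', group 1 = 'p'; at [11:17] match 'uuuuuu', group 1 = 'u'.
One capturing group, so `findall` returns just the captured substring from each match — 4 in all.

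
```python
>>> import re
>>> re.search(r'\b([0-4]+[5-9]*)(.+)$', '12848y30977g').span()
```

(0, 12)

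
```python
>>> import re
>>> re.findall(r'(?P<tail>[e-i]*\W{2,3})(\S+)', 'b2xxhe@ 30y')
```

[('he@ ', '30y')]

The pattern matches zero or more of a character in [e-i], then 2 to 3 of a non-word character (captured as 'tail'); then one or more of a non-whitespace character (captured).
2 groups means the one result is a tuple of 2 captured strings — 1 here.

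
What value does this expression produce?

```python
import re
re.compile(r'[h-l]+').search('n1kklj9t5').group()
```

'kklj'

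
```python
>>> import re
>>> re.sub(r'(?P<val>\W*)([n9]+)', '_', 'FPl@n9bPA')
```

'FPl_bPA'

Each match is replaced by '_'.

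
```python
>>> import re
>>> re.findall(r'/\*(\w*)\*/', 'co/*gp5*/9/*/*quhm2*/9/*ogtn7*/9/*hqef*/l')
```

Because there's exactly one group, `findall` drops the full match and keeps group 1 from each hit.

['gp5', 'quhm2', 'ogtn7', 'hqef']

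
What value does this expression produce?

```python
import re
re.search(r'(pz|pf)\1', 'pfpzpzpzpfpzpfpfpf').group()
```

A backreference is literal: `\1` must see the identical characters the first group matched.
`search` walks the string left to right and returns the first match it finds.
The match spans [2:6] → 'pzpz'.
Captured: group 1 = 'pz'.

'pzpz'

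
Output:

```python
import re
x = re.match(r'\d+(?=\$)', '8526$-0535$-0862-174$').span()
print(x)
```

(0, 4)

With `match`, the pattern is implicitly anchored at the beginning.
The match spans [0:4] → '8526'.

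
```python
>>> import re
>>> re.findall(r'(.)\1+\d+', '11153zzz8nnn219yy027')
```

After group 1 captures some text, `\1` only succeeds where that same text appears again.
Walking the string: at [0:5] match '11153', group 1 = '1'; at [5:9] match 'zzz8', group 1 = 'z'; at [9:15] match 'nnn219', group 1 = 'n'; at [15:20] match 'yy027', group 1 = 'y'.
One capturing group, so `findall` returns just the captured substring from each match — 4 in all.

['1', 'z', 'n', 'y']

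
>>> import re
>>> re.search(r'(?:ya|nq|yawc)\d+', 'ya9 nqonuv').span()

The match spans [0:3] → 'ya9'.

(0, 3)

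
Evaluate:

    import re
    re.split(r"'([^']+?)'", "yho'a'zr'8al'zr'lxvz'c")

Matches to split on: at [3:6] → "'a'"; at [8:13] → "'8al'"; at [15:21] → "'lxvz'".
Because the pattern has a capturing group, `split` also inserts each captured text between the pieces.

['yho', 'a', 'zr', '8al', 'zr', 'lxvz', 'c']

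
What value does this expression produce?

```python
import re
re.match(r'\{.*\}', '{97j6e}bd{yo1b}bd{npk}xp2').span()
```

`re.match` won't scan ahead — the pattern has to work from the very first character.
The match spans [0:22] → '{97j6e}bd{yo1b}bd{npk}'.

(0, 22)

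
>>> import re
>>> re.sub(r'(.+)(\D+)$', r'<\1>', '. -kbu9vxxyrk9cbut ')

This matches one or more of any character (captured); then one or more of a non-digit (captured); then anchored at the end.
Matches: at [0:19] → '. -kbu9vxxyrk9cbut '.
Each match is replaced using the text its own group 1 captured.

'<. -kbu9vxxyrk9cbut>'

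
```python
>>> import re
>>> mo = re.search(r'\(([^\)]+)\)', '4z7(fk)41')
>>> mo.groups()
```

('fk',)

`re.search` tries every starting position until one works.
The match spans [3:7] → '(fk)'.
Captured: group 1 = 'fk'.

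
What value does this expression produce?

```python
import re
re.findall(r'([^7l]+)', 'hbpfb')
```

['hbpfb']

Because there's exactly one group, `findall` drops the full match and keeps group 1 from the one hit.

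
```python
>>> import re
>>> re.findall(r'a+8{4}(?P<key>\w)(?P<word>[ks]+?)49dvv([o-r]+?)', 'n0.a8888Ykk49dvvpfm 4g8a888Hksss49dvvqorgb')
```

[('Y', 'kk', 'p')]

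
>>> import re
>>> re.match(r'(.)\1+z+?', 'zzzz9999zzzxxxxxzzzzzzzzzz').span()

(0, 4)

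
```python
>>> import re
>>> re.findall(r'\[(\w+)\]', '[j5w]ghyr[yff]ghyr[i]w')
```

['j5w', 'yff', 'i']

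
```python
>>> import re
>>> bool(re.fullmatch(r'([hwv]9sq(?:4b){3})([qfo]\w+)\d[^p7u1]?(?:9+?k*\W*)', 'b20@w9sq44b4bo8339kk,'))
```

The pattern matches one of [hwv], then the literal '9sq', then the literal '4b' repeated 3 times (captured); then one of [qfo], then one or more of a word character (captured); then a digit, then optionally any character except [p7u1]; then one or more of the literal '9' (lazy), then zero or more of a literal 'k', then zero or more of a non-word character (non-capturing group).
For `fullmatch`, every character of the input must be accounted for by the pattern.
Here the string isn't matched end-to-end, so the call returns None, and `bool(None)` is False.

False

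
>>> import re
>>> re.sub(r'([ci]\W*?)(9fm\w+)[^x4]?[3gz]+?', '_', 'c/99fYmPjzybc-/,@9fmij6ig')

'c/99fYmPjzyb_'

This matches one of [ci], then zero or more of a non-word character (lazy) (captured); then the literal '9fm', then one or more of a word character (captured); then optionally any character except [x4], then one or more of one of [3gz] (lazy).
Matches: at [12:25] → 'c-/,@9fmij6ig'.
Every occurrence is swapped for '_'.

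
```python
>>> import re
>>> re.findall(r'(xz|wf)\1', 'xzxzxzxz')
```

['xz', 'xz']

After group 1 captures some text, `\1` only succeeds where that same text appears again.
One capturing group, so `findall` returns just the captured substring from each match — 2 in all.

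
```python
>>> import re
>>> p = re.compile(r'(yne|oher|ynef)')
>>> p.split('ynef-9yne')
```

['', 'yne', 'f-9', 'yne', '']

`|` is ordered: at each position the engine commits to the first alternative that works.
The group in the pattern means `split` returns the separators' captures alongside the pieces.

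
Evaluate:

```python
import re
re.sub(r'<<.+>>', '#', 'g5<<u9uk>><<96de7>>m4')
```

'g5#m4'

Each match is replaced by '#'.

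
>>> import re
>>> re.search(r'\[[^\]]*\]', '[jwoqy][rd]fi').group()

'[jwoqy]'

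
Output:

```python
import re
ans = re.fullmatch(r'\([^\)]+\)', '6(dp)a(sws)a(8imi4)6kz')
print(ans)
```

`re.fullmatch` requires the pattern to consume the entire string.
Here the string isn't matched end-to-end, so the call returns None.

None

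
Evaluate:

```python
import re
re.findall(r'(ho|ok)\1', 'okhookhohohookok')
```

['ho', 'ok']

`\1` is not a pattern — it's the concrete string captured by group 1, re-applied verbatim.
Matches: at [6:10] match 'hoho', group 1 = 'ho'; at [12:16] match 'okok', group 1 = 'ok'.
One capturing group, so `findall` returns just the captured substring from each match — 2 in all.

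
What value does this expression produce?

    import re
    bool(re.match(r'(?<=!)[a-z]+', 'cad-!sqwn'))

False

Lookahead/lookbehind check context without consuming it, so the matched span excludes the asserted characters.
With `match`, the pattern is implicitly anchored at the beginning.
Here the pattern fails at index 0, so the call returns None, and `bool(None)` is False.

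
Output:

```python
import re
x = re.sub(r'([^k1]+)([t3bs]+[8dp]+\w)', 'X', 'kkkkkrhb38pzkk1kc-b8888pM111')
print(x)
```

kkkkkXkk1kX111

This matches one or more of any character except [k1] (captured); then one or more of one of [t3bs], then one or more of one of [8dp], then a word character (captured).
Each match is replaced by 'X'.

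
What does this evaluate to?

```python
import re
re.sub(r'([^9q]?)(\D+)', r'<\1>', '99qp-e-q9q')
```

'99<>9<>'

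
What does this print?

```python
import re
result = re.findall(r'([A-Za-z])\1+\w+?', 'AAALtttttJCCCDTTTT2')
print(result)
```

['A', 't', 'C', 'T']

`\1` has to match the exact text group 1 already captured.
Matches: at [0:4] match 'AAAL', group 1 = 'A'; at [4:10] match 'tttttJ', group 1 = 't'; at [10:14] match 'CCCD', group 1 = 'C'; at [14:19] match 'TTTT2', group 1 = 'T'.
With a single group, `findall` returns only what that group captured — 4 items.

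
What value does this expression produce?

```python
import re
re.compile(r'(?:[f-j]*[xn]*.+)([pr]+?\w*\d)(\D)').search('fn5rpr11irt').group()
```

'fn5rpr11i'

The match spans [0:9] → 'fn5rpr11i'.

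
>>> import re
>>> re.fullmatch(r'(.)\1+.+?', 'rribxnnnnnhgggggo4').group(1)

The backreference `\1` re-matches whatever the first group consumed, character for character.
`fullmatch` succeeds only if the pattern covers the string from start to end.
The match spans [0:18] → 'rribxnnnnnhgggggo4'.
Captured: group 1 = 'r'.

'r'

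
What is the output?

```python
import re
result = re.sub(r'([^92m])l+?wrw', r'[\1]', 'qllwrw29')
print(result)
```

[q]29

Pattern: any character except [92m] (captured); then one or more of the literal 'l' (lazy), then the literal 'wrw'.
Matches: at [0:6] → 'qllwrw'.
`\1` in the replacement pulls in group 1's text for each match.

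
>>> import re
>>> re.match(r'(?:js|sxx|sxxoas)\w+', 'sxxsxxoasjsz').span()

(0, 12)

`re.match` won't scan ahead — the pattern has to work from the very first character.
The match spans [0:12] → 'sxxsxxoasjsz'.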